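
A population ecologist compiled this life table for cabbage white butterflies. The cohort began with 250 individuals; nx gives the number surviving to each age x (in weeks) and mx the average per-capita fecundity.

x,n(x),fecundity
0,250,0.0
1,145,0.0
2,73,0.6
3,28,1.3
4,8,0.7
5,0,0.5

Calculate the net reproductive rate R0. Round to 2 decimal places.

lx = nx/n0 = nx/250: 1, 0.58, 0.292, 0.112, 0.032, 0
lx·mx by age: 0, 0, 0.1752, 0.1456, 0.0224, 0
R0 = Σ lx·mx = 0.3432 → 0.34

0.34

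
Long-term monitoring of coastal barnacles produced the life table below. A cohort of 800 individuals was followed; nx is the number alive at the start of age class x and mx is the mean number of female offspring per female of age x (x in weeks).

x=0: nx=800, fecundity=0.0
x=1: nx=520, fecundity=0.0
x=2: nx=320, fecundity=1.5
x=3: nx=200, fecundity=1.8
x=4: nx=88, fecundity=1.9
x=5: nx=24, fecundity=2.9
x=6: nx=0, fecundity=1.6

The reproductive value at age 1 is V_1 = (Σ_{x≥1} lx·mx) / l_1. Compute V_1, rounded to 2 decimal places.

lx = nx/n0 = nx/800: 1, 0.65, 0.4, 0.25, 0.11, 0.03, 0
lx·mx for x ≥ 1: 0, 0.6, 0.45, 0.209, 0.087, 0 → sum = 1.346
V_1 = 1.346 / l_1 = 1.346 / 0.65 = 2.070769… → 2.07

2.07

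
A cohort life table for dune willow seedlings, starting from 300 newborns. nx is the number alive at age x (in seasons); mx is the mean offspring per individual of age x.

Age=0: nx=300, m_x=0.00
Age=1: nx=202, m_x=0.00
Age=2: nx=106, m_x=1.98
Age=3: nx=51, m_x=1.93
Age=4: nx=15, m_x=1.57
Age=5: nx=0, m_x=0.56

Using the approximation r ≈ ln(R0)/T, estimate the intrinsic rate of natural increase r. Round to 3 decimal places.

0.041

lx = nx/n0 = nx/300: 1, 0.67333…, 0.35333…, 0.17, 0.05, 0
R0 = Σ lx·mx = 0 + 0 + 0.6996… + 0.3281 + 0.0785 + 0 = 1.1062…
Σ x·lx·mx = 2.6975…; T = 2.6975…/1.1062… = 2.43853…
r ≈ ln(R0)/T = ln(1.1062…)/2.43853… = 0.04139… → 0.041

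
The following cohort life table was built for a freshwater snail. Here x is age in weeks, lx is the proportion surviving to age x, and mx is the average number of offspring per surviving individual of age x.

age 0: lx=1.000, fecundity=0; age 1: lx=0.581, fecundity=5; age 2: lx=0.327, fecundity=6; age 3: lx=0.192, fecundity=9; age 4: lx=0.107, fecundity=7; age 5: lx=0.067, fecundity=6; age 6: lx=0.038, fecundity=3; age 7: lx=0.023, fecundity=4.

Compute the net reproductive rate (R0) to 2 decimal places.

7.95

lx·mx by age: 0, 2.905, 1.962, 1.728, 0.749, 0.402, 0.114, 0.092
R0 = Σ lx·mx = 7.952 → 7.95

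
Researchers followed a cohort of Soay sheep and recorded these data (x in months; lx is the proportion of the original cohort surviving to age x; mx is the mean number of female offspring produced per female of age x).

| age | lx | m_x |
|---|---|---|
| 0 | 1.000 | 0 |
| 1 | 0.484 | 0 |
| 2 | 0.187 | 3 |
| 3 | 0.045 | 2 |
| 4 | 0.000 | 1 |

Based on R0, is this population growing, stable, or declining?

R0 = Σ lx·mx = 0 + 0 + 0.561 + 0.09 + 0 = 0.651
R0 < 1, so the population is declining.

declining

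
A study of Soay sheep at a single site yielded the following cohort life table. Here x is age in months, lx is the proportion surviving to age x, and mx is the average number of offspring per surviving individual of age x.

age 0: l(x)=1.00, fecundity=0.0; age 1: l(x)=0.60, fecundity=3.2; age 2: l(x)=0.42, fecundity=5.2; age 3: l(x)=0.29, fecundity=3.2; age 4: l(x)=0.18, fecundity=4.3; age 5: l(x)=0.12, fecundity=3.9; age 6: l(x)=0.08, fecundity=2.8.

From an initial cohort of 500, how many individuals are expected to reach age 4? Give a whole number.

Expected survivors = N0 · l_4 = 500 × 0.18 = 90 → 90

90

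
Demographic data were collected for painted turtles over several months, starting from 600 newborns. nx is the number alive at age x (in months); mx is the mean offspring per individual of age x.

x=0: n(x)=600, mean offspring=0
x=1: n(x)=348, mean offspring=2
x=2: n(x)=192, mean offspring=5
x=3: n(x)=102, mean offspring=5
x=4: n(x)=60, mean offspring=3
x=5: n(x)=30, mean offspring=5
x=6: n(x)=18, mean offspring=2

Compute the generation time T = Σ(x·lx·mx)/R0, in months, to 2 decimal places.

2.30

lx = nx/n0 = nx/600: 1, 0.58, 0.32, 0.17, 0.1, 0.05, 0.03
lx·mx: 0, 1.16, 1.6, 0.85, 0.3, 0.25, 0.06 → R0 = 4.22
x·lx·mx: 0, 1.16, 3.2, 2.55, 1.2, 1.25, 0.36 → Σ = 9.72
T = 9.72 / 4.22 = 2.303318… → 2.30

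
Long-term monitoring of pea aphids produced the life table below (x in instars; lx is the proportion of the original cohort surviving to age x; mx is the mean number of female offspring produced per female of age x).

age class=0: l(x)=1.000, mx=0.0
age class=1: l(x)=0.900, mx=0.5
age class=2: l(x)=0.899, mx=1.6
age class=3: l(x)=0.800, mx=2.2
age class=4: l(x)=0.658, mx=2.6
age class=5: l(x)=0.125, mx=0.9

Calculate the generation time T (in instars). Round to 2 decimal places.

2.93

lx·mx: 0, 0.45, 1.4384, 1.76, 1.7108, 0.1125 → R0 = 5.4717
x·lx·mx: 0, 0.45, 2.8768, 5.28, 6.8432, 0.5625 → Σ = 16.0125
T = 16.0125 / 5.4717 = 2.926421… → 2.93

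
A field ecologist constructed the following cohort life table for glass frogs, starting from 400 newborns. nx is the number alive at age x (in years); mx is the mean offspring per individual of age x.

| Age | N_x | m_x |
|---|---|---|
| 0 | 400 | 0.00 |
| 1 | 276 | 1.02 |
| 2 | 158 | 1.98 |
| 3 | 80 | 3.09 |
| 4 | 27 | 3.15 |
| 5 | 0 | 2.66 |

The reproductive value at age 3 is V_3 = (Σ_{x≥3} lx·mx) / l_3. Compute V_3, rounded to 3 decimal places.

lx = nx/n0 = nx/400: 1, 0.69, 0.395, 0.2, 0.0675, 0
lx·mx for x ≥ 3: 0.618, 0.212625, 0 → sum = 0.830625
V_3 = 0.830625 / l_3 = 0.830625 / 0.2 = 4.153125 → 4.153

4.153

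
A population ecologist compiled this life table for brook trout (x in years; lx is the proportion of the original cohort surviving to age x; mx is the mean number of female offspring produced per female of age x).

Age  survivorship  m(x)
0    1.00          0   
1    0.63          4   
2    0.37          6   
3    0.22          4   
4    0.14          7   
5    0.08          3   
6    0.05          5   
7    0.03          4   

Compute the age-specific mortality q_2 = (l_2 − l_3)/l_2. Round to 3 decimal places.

0.405

q_2 = (l_2 − l_3) / l_2 = (0.37 − 0.22) / 0.37
     = 0.15 / 0.37 = 0.405405… → 0.405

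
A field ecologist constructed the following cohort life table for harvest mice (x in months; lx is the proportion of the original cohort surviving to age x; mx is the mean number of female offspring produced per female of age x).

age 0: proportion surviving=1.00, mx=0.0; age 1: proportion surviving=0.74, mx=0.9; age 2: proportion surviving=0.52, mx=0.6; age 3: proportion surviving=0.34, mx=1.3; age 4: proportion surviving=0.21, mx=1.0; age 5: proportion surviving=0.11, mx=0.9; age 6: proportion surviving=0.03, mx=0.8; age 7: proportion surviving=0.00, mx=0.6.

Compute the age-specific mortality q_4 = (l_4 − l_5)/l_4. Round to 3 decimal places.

q_4 = (l_4 − l_5) / l_4 = (0.21 − 0.11) / 0.21
     = 0.1 / 0.21 = 0.47619… → 0.476

0.476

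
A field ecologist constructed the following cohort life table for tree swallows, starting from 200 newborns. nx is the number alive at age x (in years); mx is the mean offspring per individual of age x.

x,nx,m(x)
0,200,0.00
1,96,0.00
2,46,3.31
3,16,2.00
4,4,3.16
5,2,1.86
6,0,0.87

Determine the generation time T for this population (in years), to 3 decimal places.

lx = nx/n0 = nx/200: 1, 0.48, 0.23, 0.08, 0.02, 0.01, 0
lx·mx: 0, 0, 0.7613, 0.16, 0.0632, 0.0186, 0 → R0 = 1.0031
x·lx·mx: 0, 0, 1.5226, 0.48, 0.2528, 0.093, 0 → Σ = 2.3484
T = 2.3484 / 1.0031 = 2.341142… → 2.341

2.341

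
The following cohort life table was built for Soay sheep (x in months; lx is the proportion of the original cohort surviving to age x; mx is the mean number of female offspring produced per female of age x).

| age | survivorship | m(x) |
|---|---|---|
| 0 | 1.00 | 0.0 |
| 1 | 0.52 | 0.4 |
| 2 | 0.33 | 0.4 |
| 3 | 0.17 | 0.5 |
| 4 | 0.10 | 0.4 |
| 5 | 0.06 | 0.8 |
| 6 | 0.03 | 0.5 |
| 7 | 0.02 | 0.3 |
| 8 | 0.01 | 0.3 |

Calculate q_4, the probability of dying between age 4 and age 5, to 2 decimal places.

0.40

q_4 = (l_4 − l_5) / l_4 = (0.1 − 0.06) / 0.1
     = 0.04 / 0.1 = 0.4 → 0.40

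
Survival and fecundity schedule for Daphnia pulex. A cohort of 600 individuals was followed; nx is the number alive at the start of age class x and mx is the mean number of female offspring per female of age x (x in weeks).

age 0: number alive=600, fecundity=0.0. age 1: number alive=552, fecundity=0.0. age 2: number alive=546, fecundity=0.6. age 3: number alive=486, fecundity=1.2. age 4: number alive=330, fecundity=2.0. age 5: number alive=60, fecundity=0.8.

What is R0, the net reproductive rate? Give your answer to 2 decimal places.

2.70

lx = nx/n0 = nx/600: 1, 0.92, 0.91, 0.81, 0.55, 0.1
lx·mx by age: 0, 0, 0.546, 0.972, 1.1, 0.08
R0 = Σ lx·mx = 2.698 → 2.70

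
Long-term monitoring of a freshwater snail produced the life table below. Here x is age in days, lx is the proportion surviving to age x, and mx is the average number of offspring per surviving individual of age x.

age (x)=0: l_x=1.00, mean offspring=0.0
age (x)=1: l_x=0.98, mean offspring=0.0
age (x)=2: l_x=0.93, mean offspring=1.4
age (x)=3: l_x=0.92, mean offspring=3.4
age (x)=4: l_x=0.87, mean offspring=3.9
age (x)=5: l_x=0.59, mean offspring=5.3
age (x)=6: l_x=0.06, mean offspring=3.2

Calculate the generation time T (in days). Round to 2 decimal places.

lx·mx: 0, 0, 1.302, 3.128, 3.393, 3.127, 0.192 → R0 = 11.142
x·lx·mx: 0, 0, 2.604, 9.384, 13.572, 15.635, 1.152 → Σ = 42.347
T = 42.347 / 11.142 = 3.800664… → 3.80

3.80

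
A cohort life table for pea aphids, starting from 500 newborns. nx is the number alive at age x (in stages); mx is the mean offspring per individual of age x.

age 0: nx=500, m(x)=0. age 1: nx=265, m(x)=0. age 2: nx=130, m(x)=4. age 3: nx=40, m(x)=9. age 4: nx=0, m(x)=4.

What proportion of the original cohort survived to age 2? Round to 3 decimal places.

0.260

l_2 = n_2/n_0 = 130/500 = 0.26 → 0.260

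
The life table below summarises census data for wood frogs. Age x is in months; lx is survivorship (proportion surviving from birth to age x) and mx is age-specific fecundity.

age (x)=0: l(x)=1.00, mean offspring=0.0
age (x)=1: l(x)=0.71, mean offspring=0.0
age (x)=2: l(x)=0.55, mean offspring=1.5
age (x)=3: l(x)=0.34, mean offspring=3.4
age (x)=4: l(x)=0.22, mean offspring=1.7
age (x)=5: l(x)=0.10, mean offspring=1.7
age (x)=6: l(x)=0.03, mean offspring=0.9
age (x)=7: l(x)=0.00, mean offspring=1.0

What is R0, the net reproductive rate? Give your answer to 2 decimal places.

2.55

lx·mx by age: 0, 0, 0.825, 1.156, 0.374, 0.17, 0.027, 0
R0 = Σ lx·mx = 2.552 → 2.55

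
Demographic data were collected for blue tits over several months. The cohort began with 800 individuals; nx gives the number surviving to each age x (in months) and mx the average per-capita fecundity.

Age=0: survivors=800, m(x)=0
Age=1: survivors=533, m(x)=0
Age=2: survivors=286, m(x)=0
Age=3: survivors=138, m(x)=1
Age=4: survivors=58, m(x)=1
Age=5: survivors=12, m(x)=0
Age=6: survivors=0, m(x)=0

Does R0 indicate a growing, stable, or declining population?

lx = nx/n0 = nx/800: 1, 0.66625, 0.3575, 0.1725, 0.0725, 0.015, 0
R0 = Σ lx·mx = 0 + 0 + 0 + 0.1725 + 0.0725 + 0 + 0 = 0.245
R0 < 1, so the population is declining.

declining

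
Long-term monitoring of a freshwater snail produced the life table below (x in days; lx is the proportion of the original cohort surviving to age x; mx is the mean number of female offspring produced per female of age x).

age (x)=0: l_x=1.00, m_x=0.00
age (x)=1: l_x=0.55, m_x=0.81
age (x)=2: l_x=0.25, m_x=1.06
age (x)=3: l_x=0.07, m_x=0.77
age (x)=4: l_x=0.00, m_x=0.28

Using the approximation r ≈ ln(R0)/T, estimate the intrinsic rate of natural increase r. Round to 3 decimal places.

-0.181

R0 = Σ lx·mx = 0 + 0.4455 + 0.265 + 0.0539 + 0 = 0.7644
Σ x·lx·mx = 1.1372; T = 1.1372/0.7644 = 1.4877…
r ≈ ln(R0)/T = ln(0.7644)/1.4877… = -0.18059… → -0.181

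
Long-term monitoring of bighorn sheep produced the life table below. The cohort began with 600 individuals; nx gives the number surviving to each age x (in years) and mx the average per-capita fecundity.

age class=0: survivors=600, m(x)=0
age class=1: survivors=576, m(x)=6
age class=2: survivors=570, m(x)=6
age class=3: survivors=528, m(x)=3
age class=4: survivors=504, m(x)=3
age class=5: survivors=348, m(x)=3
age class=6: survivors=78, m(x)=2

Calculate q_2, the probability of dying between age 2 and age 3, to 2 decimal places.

0.07

lx = nx/n0 = nx/600: 1, 0.96, 0.95, 0.88, 0.84, 0.58, 0.13
q_2 = (l_2 − l_3) / l_2 = (0.95 − 0.88) / 0.95
     = 0.07 / 0.95 = 0.073684… → 0.07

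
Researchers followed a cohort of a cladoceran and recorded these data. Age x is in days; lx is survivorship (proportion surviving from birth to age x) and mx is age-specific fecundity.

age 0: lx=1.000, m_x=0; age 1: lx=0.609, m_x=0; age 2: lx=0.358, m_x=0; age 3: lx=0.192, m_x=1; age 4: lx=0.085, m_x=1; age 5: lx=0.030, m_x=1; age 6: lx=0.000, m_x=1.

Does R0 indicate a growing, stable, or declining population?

R0 = Σ lx·mx = 0 + 0 + 0 + 0.192 + 0.085 + 0.03 + 0 = 0.307
R0 < 1, so the population is declining.

declining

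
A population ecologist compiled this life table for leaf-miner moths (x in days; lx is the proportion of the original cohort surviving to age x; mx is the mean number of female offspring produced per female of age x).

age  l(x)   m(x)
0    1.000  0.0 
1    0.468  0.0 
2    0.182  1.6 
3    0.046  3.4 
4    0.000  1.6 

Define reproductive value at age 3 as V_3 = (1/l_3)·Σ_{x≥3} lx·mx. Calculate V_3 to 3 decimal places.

3.400

lx·mx for x ≥ 3: 0.1564, 0 → sum = 0.1564
V_3 = 0.1564 / l_3 = 0.1564 / 0.046 = 3.4 → 3.400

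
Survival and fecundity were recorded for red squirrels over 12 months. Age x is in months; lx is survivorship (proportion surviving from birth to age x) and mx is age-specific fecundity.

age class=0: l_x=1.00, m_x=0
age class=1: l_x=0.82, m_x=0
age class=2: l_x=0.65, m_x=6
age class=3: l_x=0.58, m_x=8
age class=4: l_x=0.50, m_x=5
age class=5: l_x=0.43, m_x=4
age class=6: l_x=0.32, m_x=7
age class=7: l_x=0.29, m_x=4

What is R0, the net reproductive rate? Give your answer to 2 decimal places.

lx·mx by age: 0, 0, 3.9, 4.64, 2.5, 1.72, 2.24, 1.16
R0 = Σ lx·mx = 16.16 → 16.16

16.16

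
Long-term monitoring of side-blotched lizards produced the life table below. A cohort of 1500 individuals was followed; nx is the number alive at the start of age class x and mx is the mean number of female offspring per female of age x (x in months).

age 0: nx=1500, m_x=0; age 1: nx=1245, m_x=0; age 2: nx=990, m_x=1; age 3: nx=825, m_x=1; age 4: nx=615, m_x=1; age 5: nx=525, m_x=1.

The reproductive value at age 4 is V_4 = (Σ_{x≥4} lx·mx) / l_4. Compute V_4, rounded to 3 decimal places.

lx = nx/n0 = nx/1500: 1, 0.83, 0.66, 0.55, 0.41, 0.35
lx·mx for x ≥ 4: 0.41, 0.35 → sum = 0.76
V_4 = 0.76 / l_4 = 0.76 / 0.41 = 1.853659… → 1.854

1.854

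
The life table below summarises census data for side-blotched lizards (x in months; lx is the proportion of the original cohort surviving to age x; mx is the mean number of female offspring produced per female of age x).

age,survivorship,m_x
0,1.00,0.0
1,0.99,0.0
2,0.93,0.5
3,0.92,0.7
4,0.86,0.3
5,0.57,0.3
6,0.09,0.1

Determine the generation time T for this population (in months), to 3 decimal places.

3.105

lx·mx: 0, 0, 0.465, 0.644, 0.258, 0.171, 0.009 → R0 = 1.547
x·lx·mx: 0, 0, 0.93, 1.932, 1.032, 0.855, 0.054 → Σ = 4.803
T = 4.803 / 1.547 = 3.104719… → 3.105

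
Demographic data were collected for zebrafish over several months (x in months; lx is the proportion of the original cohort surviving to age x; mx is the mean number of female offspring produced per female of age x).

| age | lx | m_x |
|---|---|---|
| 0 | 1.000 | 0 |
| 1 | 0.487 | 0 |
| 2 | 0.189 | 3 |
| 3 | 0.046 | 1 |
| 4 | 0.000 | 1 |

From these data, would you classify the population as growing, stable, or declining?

declining

R0 = Σ lx·mx = 0 + 0 + 0.567 + 0.046 + 0 = 0.613
R0 < 1, so the population is declining.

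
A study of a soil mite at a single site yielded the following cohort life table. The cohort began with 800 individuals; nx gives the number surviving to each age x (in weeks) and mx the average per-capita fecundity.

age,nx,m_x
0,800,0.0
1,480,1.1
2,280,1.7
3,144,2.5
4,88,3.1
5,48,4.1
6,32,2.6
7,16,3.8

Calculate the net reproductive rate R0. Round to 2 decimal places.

2.47

lx = nx/n0 = nx/800: 1, 0.6, 0.35, 0.18, 0.11, 0.06, 0.04, 0.02
lx·mx by age: 0, 0.66, 0.595, 0.45, 0.341, 0.246, 0.104, 0.076
R0 = Σ lx·mx = 2.472 → 2.47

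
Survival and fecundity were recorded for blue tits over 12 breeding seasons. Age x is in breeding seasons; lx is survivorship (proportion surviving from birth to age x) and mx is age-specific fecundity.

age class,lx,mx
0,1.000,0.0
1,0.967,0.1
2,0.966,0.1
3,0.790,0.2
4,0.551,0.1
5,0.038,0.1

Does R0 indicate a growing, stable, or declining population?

R0 = Σ lx·mx = 0 + 0.0967 + 0.0966 + 0.158 + 0.0551 + 0.0038 = 0.4102
R0 < 1, so the population is declining.

declining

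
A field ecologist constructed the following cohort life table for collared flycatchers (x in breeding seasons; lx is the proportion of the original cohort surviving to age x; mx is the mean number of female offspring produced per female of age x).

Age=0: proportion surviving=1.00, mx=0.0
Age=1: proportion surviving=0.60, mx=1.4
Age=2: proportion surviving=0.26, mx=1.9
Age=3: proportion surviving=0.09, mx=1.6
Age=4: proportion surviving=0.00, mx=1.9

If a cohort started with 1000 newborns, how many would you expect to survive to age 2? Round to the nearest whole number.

Expected survivors = N0 · l_2 = 1000 × 0.26 = 260 → 260

260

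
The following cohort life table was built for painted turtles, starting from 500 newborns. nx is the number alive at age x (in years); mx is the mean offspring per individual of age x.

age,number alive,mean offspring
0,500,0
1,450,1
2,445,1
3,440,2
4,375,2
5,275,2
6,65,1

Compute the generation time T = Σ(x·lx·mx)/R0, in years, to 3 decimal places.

3.223

lx = nx/n0 = nx/500: 1, 0.9, 0.89, 0.88, 0.75, 0.55, 0.13
lx·mx: 0, 0.9, 0.89, 1.76, 1.5, 1.1, 0.13 → R0 = 6.28
x·lx·mx: 0, 0.9, 1.78, 5.28, 6, 5.5, 0.78 → Σ = 20.24
T = 20.24 / 6.28 = 3.22293… → 3.223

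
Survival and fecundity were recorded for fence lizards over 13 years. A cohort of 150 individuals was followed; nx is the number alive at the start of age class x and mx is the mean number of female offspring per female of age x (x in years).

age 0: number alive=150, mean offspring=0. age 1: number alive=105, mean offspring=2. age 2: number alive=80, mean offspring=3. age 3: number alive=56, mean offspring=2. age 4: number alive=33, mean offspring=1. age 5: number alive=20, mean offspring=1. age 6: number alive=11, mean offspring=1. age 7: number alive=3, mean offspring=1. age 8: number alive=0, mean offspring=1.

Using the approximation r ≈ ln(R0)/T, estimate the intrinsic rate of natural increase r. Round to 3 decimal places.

lx = nx/n0 = nx/150: 1, 0.7, 0.53333…, 0.37333…, 0.22, 0.13333…, 0.07333…, 0.02, 0
R0 = Σ lx·mx = 0 + 1.4 + 1.6… + 0.74667… + 0.22 + 0.13333… + 0.07333… + 0.02 + 0 = 4.193333…
Σ x·lx·mx = 8.966667…; T = 8.966667…/4.193333… = 2.13831…
r ≈ ln(R0)/T = ln(4.193333…)/2.13831… = 0.67039… → 0.670

0.670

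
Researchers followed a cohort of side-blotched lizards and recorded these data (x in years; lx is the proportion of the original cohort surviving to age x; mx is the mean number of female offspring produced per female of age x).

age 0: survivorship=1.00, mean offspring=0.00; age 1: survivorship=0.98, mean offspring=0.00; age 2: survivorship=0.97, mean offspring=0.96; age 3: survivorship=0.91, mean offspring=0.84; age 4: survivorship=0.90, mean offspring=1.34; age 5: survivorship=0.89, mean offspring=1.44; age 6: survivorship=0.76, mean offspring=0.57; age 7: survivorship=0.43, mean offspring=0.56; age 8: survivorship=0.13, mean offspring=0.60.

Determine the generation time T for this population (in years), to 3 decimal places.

lx·mx: 0, 0, 0.9312, 0.7644, 1.206, 1.2816, 0.4332, 0.2408, 0.078 → R0 = 4.9352
x·lx·mx: 0, 0, 1.8624, 2.2932, 4.824, 6.408, 2.5992, 1.6856, 0.624 → Σ = 20.2964
T = 20.2964 / 4.9352 = 4.112579… → 4.113

4.113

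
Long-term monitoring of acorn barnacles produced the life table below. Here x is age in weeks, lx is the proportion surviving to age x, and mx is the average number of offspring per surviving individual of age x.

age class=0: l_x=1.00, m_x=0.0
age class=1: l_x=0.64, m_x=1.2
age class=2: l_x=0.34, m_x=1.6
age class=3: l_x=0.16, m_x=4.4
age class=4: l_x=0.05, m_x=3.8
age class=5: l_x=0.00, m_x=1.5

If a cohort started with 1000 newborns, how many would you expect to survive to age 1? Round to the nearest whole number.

Expected survivors = N0 · l_1 = 1000 × 0.64 = 640 → 640

640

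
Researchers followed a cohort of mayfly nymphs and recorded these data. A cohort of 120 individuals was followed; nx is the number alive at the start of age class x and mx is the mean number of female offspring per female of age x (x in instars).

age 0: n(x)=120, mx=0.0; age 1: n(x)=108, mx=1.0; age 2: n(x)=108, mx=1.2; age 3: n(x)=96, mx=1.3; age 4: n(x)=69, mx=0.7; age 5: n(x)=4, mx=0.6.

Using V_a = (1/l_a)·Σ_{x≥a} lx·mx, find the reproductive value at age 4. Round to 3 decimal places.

0.735

lx = nx/n0 = nx/120: 1, 0.9, 0.9, 0.8, 0.575, 0.03333…
lx·mx for x ≥ 4: 0.4025, 0.02… → sum = 0.4225…
V_4 = 0.4225… / l_4 = 0.4225… / 0.575 = 0.734783… → 0.735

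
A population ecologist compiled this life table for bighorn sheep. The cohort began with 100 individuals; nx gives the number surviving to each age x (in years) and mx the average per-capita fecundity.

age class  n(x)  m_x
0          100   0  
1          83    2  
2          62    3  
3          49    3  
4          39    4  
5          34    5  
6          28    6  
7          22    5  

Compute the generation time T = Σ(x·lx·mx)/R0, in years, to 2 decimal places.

3.84

lx = nx/n0 = nx/100: 1, 0.83, 0.62, 0.49, 0.39, 0.34, 0.28, 0.22
lx·mx: 0, 1.66, 1.86, 1.47, 1.56, 1.7, 1.68, 1.1 → R0 = 11.03
x·lx·mx: 0, 1.66, 3.72, 4.41, 6.24, 8.5, 10.08, 7.7 → Σ = 42.31
T = 42.31 / 11.03 = 3.835902… → 3.84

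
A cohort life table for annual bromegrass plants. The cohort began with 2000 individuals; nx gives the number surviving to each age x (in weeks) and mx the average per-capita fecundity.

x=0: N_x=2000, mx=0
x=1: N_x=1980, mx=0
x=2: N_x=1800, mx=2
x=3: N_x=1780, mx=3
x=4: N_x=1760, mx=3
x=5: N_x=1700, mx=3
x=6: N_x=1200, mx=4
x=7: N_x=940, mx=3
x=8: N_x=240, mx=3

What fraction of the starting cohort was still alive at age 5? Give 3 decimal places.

l_5 = n_5/n_0 = 1700/2000 = 0.85 → 0.850

0.850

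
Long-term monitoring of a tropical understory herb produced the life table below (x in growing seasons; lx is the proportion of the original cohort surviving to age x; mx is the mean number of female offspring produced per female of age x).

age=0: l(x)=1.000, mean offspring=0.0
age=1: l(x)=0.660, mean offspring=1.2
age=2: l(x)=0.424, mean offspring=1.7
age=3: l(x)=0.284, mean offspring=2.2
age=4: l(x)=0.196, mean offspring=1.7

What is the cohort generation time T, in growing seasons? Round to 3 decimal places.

2.202

lx·mx: 0, 0.792, 0.7208, 0.6248, 0.3332 → R0 = 2.4708
x·lx·mx: 0, 0.792, 1.4416, 1.8744, 1.3328 → Σ = 5.4408
T = 5.4408 / 2.4708 = 2.20204… → 2.202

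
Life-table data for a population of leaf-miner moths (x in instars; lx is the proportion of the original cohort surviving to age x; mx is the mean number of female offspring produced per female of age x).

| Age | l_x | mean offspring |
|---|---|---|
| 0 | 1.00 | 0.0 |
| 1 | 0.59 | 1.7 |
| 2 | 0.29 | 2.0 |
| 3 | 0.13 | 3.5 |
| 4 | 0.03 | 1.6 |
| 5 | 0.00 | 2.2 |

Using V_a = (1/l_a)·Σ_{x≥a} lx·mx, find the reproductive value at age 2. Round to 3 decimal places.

3.734

lx·mx for x ≥ 2: 0.58, 0.455, 0.048, 0 → sum = 1.083
V_2 = 1.083 / l_2 = 1.083 / 0.29 = 3.734483… → 3.734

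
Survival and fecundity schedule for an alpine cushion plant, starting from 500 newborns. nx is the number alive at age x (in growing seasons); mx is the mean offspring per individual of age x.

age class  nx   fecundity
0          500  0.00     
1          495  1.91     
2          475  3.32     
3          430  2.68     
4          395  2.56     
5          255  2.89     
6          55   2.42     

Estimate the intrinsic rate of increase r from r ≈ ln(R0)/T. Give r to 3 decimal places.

lx = nx/n0 = nx/500: 1, 0.99, 0.95, 0.86, 0.79, 0.51, 0.11
R0 = Σ lx·mx = 0 + 1.8909 + 3.154 + 2.3048 + 2.0224 + 1.4739 + 0.2662 = 11.1122
Σ x·lx·mx = 32.1696; T = 32.1696/11.1122 = 2.89498…
r ≈ ln(R0)/T = ln(11.1122)/2.89498… = 0.8318… → 0.832

0.832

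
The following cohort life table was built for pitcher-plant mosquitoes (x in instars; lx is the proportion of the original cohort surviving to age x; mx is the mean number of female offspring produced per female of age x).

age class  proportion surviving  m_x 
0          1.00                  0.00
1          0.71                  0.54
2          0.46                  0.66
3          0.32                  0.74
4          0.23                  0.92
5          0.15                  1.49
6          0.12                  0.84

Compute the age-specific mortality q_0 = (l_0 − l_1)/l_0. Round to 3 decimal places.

q_0 = (l_0 − l_1) / l_0 = (1 − 0.71) / 1
     = 0.29 / 1 = 0.29 → 0.290

0.290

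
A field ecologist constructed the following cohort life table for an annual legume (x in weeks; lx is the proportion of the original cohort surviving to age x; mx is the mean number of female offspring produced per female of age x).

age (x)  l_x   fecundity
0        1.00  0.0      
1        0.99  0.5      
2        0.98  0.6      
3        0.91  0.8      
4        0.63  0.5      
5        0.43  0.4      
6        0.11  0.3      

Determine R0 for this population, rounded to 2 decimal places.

2.33

lx·mx by age: 0, 0.495, 0.588, 0.728, 0.315, 0.172, 0.033
R0 = Σ lx·mx = 2.331 → 2.33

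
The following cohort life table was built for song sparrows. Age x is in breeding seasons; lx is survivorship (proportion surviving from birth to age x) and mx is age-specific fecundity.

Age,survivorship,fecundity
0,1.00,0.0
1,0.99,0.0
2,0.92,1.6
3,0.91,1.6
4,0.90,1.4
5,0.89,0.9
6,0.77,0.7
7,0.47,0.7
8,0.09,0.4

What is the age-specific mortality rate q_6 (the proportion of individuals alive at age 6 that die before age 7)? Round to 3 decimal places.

q_6 = (l_6 − l_7) / l_6 = (0.77 − 0.47) / 0.77
     = 0.3 / 0.77 = 0.38961… → 0.390

0.390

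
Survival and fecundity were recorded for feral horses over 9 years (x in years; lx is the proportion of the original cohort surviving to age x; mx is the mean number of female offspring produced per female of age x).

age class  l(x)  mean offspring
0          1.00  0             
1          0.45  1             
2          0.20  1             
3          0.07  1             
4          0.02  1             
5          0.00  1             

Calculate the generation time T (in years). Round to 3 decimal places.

1.541

lx·mx: 0, 0.45, 0.2, 0.07, 0.02, 0 → R0 = 0.74
x·lx·mx: 0, 0.45, 0.4, 0.21, 0.08, 0 → Σ = 1.14
T = 1.14 / 0.74 = 1.540541… → 1.541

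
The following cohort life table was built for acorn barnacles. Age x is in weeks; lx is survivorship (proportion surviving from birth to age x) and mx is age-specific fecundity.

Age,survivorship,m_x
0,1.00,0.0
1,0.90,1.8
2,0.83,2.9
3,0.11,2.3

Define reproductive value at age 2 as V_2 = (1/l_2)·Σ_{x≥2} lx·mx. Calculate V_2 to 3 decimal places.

3.205

lx·mx for x ≥ 2: 2.407, 0.253 → sum = 2.66
V_2 = 2.66 / l_2 = 2.66 / 0.83 = 3.204819… → 3.205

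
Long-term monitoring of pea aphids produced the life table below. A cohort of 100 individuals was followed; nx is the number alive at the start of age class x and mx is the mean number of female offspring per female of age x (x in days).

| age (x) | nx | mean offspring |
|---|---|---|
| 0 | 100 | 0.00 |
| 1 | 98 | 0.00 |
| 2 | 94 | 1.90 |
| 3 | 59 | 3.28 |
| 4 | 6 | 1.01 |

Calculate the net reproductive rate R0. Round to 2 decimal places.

lx = nx/n0 = nx/100: 1, 0.98, 0.94, 0.59, 0.06
lx·mx by age: 0, 0, 1.786, 1.9352, 0.0606
R0 = Σ lx·mx = 3.7818 → 3.78

3.78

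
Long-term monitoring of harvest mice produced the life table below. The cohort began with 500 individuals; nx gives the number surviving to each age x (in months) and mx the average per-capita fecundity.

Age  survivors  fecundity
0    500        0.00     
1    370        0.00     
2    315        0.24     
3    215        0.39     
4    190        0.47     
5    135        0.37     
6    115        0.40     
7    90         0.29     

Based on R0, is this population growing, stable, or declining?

lx = nx/n0 = nx/500: 1, 0.74, 0.63, 0.43, 0.38, 0.27, 0.23, 0.18
R0 = Σ lx·mx = 0 + 0 + 0.1512 + 0.1677 + 0.1786 + 0.0999 + 0.092 + 0.0522 = 0.7416
R0 < 1, so the population is declining.

declining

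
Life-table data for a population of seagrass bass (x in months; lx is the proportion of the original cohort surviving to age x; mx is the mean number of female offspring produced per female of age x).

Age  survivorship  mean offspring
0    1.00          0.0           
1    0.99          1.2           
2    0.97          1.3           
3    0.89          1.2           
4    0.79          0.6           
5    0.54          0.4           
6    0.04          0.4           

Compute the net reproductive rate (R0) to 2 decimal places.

4.22

lx·mx by age: 0, 1.188, 1.261, 1.068, 0.474, 0.216, 0.016
R0 = Σ lx·mx = 4.223 → 4.22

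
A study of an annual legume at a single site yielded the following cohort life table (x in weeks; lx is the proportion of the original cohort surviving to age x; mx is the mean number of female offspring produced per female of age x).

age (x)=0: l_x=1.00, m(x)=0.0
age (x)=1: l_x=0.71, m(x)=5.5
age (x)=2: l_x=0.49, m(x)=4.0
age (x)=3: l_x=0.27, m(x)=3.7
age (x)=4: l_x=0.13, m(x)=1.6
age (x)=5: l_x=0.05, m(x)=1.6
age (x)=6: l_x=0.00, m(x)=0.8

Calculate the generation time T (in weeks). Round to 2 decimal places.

lx·mx: 0, 3.905, 1.96, 0.999, 0.208, 0.08, 0 → R0 = 7.152
x·lx·mx: 0, 3.905, 3.92, 2.997, 0.832, 0.4, 0 → Σ = 12.054
T = 12.054 / 7.152 = 1.685403… → 1.69

1.69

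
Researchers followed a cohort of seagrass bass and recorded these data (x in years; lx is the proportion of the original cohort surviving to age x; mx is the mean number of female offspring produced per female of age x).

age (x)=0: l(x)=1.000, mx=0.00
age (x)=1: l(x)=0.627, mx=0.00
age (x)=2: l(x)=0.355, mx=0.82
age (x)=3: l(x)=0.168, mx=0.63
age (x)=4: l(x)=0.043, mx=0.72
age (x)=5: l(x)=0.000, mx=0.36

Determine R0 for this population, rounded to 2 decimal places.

0.43

lx·mx by age: 0, 0, 0.2911, 0.10584, 0.03096, 0
R0 = Σ lx·mx = 0.4279 → 0.43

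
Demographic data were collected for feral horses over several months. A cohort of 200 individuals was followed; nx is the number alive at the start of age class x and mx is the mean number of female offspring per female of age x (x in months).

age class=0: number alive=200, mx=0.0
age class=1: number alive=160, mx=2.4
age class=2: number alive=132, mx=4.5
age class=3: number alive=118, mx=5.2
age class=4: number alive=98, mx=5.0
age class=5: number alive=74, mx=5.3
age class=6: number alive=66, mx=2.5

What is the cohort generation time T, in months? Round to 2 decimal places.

3.15

lx = nx/n0 = nx/200: 1, 0.8, 0.66, 0.59, 0.49, 0.37, 0.33
lx·mx: 0, 1.92, 2.97, 3.068, 2.45, 1.961, 0.825 → R0 = 13.194
x·lx·mx: 0, 1.92, 5.94, 9.204, 9.8, 9.805, 4.95 → Σ = 41.619
T = 41.619 / 13.194 = 3.154388… → 3.15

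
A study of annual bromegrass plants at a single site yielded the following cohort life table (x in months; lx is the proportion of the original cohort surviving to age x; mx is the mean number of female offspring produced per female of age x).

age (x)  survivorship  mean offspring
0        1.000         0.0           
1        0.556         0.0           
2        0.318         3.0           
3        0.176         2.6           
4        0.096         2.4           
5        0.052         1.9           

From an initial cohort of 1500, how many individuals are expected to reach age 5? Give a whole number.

78

Expected survivors = N0 · l_5 = 1500 × 0.052 = 78 → 78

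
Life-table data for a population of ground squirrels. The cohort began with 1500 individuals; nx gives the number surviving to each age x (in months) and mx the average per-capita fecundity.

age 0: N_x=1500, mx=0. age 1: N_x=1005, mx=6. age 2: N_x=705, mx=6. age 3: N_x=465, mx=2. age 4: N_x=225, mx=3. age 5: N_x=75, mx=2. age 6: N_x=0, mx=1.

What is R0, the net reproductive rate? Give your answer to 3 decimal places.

lx = nx/n0 = nx/1500: 1, 0.67, 0.47, 0.31, 0.15, 0.05, 0
lx·mx by age: 0, 4.02, 2.82, 0.62, 0.45, 0.1, 0
R0 = Σ lx·mx = 8.01 → 8.010

8.010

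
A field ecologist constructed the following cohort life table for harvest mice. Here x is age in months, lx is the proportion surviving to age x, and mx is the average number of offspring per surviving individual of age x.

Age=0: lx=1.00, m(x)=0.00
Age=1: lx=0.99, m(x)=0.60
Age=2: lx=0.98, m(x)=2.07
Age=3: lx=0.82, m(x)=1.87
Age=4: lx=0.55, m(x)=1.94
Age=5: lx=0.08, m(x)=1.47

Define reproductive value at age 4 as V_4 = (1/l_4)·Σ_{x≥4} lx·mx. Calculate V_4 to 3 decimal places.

2.154

lx·mx for x ≥ 4: 1.067, 0.1176 → sum = 1.1846
V_4 = 1.1846 / l_4 = 1.1846 / 0.55 = 2.153818… → 2.154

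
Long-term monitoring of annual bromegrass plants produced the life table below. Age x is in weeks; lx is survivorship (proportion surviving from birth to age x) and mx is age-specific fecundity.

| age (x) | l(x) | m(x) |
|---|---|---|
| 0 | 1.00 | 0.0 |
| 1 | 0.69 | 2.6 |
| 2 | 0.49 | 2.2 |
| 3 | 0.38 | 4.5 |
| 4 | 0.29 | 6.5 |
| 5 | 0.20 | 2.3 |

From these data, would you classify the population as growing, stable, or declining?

R0 = Σ lx·mx = 0 + 1.794 + 1.078 + 1.71 + 1.885 + 0.46 = 6.927
R0 > 1, so the population is growing.

growing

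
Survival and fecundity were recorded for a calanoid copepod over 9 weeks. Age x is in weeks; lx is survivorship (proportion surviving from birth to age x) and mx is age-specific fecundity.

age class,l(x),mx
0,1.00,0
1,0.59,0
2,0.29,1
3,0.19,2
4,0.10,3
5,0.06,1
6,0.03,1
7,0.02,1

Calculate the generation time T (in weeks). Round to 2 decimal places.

lx·mx: 0, 0, 0.29, 0.38, 0.3, 0.06, 0.03, 0.02 → R0 = 1.08
x·lx·mx: 0, 0, 0.58, 1.14, 1.2, 0.3, 0.18, 0.14 → Σ = 3.54
T = 3.54 / 1.08 = 3.277778… → 3.28

3.28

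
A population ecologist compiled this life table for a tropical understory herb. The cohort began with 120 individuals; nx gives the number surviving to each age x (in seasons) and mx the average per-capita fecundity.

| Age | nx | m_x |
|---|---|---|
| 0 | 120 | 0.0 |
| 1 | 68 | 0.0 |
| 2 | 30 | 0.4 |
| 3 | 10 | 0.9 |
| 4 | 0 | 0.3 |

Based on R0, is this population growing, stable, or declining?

lx = nx/n0 = nx/120: 1, 0.56667…, 0.25, 0.08333…, 0
R0 = Σ lx·mx = 0 + 0 + 0.1 + 0.075… + 0 = 0.175…
R0 < 1, so the population is declining.

declining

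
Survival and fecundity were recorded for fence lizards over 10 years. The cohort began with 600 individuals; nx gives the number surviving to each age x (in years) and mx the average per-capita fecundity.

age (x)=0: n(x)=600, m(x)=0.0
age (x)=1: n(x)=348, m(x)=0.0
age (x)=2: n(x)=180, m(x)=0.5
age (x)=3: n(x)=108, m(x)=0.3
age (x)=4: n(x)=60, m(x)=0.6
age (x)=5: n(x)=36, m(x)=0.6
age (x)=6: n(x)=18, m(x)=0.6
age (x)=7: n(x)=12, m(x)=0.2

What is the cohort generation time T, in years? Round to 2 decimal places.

3.16

lx = nx/n0 = nx/600: 1, 0.58, 0.3, 0.18, 0.1, 0.06, 0.03, 0.02
lx·mx: 0, 0, 0.15, 0.054, 0.06, 0.036, 0.018, 0.004 → R0 = 0.322
x·lx·mx: 0, 0, 0.3, 0.162, 0.24, 0.18, 0.108, 0.028 → Σ = 1.018
T = 1.018 / 0.322 = 3.161491… → 3.16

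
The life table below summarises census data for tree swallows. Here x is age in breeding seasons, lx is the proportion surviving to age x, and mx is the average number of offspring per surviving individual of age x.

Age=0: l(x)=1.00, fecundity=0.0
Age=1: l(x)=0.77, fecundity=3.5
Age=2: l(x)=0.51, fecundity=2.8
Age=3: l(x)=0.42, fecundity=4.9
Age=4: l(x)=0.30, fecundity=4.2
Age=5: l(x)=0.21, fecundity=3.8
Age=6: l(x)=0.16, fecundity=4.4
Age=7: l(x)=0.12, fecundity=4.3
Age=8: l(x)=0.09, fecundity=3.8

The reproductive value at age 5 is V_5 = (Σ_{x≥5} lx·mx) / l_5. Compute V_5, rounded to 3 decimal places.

lx·mx for x ≥ 5: 0.798, 0.704, 0.516, 0.342 → sum = 2.36
V_5 = 2.36 / l_5 = 2.36 / 0.21 = 11.238095… → 11.238

11.238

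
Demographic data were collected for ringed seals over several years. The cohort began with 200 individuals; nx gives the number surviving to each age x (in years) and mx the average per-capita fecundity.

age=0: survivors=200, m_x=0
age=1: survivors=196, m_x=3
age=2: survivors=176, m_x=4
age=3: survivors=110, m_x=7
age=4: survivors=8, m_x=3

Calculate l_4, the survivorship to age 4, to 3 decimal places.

l_4 = n_4/n_0 = 8/200 = 0.04 → 0.040

0.040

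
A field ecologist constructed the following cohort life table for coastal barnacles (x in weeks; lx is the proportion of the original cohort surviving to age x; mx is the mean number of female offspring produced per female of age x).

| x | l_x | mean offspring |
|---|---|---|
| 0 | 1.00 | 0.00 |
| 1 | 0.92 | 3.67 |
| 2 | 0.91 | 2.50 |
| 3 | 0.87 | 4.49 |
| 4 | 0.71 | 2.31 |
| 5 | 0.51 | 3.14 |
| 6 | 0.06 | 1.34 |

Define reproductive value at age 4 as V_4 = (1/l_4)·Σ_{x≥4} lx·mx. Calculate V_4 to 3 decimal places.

lx·mx for x ≥ 4: 1.6401, 1.6014, 0.0804 → sum = 3.3219
V_4 = 3.3219 / l_4 = 3.3219 / 0.71 = 4.678732… → 4.679

4.679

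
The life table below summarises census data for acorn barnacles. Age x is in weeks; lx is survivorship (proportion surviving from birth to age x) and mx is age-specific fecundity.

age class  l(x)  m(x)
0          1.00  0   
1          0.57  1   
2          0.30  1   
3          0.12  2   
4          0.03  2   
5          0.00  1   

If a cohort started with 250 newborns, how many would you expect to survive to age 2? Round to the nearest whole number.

75

Expected survivors = N0 · l_2 = 250 × 0.30 = 75 → 75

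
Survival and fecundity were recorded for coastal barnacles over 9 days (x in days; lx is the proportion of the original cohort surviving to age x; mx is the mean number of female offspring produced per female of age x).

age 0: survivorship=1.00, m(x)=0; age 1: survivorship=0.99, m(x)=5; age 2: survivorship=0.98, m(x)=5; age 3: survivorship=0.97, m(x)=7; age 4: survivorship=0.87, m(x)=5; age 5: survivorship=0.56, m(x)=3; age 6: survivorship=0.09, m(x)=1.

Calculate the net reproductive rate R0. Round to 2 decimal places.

lx·mx by age: 0, 4.95, 4.9, 6.79, 4.35, 1.68, 0.09
R0 = Σ lx·mx = 22.76 → 22.76

22.76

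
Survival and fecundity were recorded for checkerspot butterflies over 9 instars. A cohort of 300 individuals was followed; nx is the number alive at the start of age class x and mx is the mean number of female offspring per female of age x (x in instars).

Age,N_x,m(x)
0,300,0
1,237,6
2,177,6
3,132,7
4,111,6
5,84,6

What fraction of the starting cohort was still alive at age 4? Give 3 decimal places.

0.370

l_4 = n_4/n_0 = 111/300 = 0.37 → 0.370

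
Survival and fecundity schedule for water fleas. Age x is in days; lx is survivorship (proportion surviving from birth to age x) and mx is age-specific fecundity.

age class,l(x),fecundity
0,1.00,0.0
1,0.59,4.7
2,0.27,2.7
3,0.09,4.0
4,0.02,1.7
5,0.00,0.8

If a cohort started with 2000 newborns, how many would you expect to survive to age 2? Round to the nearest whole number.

540

Expected survivors = N0 · l_2 = 2000 × 0.27 = 540 → 540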